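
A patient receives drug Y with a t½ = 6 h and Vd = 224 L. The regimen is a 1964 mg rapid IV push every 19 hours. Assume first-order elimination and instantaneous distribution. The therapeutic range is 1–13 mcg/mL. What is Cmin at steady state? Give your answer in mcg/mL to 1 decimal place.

1.1 mcg/mL

k = ln2/t½ = ln2/6 ≈ 0.115525 h⁻¹; fraction remaining f = e^(−kτ) = e^(−0.115525×19) ≈ 0.1114.
Single-dose peak C₀ = D/Vd = 1964/224 ≈ 8.768 mcg/mL.
Steady-state trough Cmin,ss = C₀·f/(1−f) ≈ 8.768 × 0.1114/0.8886 ≈ 1.099 mcg/mL.
Trough 1.1 mcg/mL vs MEC 1 mcg/mL: adequate.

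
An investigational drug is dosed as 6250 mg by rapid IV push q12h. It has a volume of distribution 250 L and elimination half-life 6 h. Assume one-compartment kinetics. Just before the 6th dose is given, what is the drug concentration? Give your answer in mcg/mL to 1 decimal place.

8.3 mcg/mL

f = (1/2)^(τ/t½) = (1/2)^(12/6) ≈ 0.2500.
C₀ = D/Vd = 6250/250 ≈ 25.000 mcg/mL.
Before the 6th dose, 5 doses have been given. Superposition: Cmin = C₀·(f + f² + … + f^5).
≈ 25.000 × (0.2500 + 0.0625 + 0.0156 + 0.0039 + 0.0010) ≈ 25.000 × 0.3330 ≈ 8.325 mcg/mL.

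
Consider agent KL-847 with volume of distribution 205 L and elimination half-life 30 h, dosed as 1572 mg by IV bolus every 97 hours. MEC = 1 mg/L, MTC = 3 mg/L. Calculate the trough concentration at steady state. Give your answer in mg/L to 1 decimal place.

0.9 mg/L

k = ln2/t½ = ln2/30 ≈ 0.023105 h⁻¹; fraction remaining f = e^(−kτ) = e^(−0.023105×97) ≈ 0.1063.
At steady state, accumulation factor R = 1/(1 − e^(−kτ)) ≈ 1.1189.
Single-dose peak C₀ = D/Vd = 1572/205 ≈ 7.668 mg/L.
Steady-state peak Cmax,ss = C₀·R ≈ 7.668 × 1.1189 ≈ 8.580 mg/L.
One interval later, Cmin,ss = Cmax,ss·e^(−kτ) ≈ 8.580 × 0.1063 ≈ 0.912 mg/L.
Trough 0.9 mg/L vs MEC 1 mg/L: subtherapeutic.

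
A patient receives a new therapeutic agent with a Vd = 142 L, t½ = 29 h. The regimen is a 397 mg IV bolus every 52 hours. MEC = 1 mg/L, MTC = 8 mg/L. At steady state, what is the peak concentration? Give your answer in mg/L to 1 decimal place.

τ/t½ = 52/29 ≈ 1.7931, so fraction remaining f = (1/2)^(52/29) ≈ 0.2886.
At steady state, accumulation factor R = 1/(1 − e^(−kτ)) ≈ 1.4057.
Single-dose peak C₀ = D/Vd = 397/142 ≈ 2.796 mg/L.
Cmax,ss = C₀/(1 − f) ≈ 2.796/0.7114 ≈ 3.930 mg/L.
Peak 3.9 mg/L vs MTC 8 mg/L: below toxic threshold.

3.9 mg/L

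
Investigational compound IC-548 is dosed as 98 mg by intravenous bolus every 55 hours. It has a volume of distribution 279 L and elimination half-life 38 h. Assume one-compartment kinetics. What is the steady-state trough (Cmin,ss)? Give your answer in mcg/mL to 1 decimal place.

0.2 mcg/mL

τ/t½ = 55/38 ≈ 1.4474, so fraction remaining f = (1/2)^(55/38) ≈ 0.3667.
Accumulation ratio R = 1/(1 − f) ≈ 1/0.6333 ≈ 1.5790.
Each bolus raises the concentration by D/Vd = 98/279 ≈ 0.351 mcg/mL.
Steady-state peak Cmax,ss = C₀·R ≈ 0.351 × 1.5790 ≈ 0.554 mcg/mL.
One interval later, Cmin,ss = Cmax,ss·e^(−kτ) ≈ 0.554 × 0.3667 ≈ 0.203 mcg/mL.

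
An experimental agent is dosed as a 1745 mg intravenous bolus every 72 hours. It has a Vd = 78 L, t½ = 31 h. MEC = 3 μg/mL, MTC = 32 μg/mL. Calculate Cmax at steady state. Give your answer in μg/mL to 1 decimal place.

Over one 72-h interval, 72/31 ≈ 2.3226 half-lives elapse, leaving f ≈ 0.1999 of each dose.
At steady state, accumulation factor R = 1/(1 − e^(−kτ)) ≈ 1.2498.
Single-dose peak C₀ = D/Vd = 1745/78 ≈ 22.372 μg/mL.
Steady-state peak Cmax,ss = C₀·R ≈ 22.372 × 1.2498 ≈ 27.961 μg/mL.
Peak 28.0 μg/mL vs MTC 32 μg/mL: below toxic threshold.

28.0 μg/mL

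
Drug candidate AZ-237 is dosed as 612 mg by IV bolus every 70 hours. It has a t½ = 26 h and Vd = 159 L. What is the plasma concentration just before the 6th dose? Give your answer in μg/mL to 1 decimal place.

f = (1/2)^(τ/t½) = (1/2)^(70/26) ≈ 0.1547.
C₀ = D/Vd = 612/159 ≈ 3.849 μg/mL.
Before the 6th dose, 5 doses have been given. Superposition: Cmin = C₀·(f + f² + … + f^5).
≈ 3.849 × (0.1547 + 0.0239 + 0.0037 + 0.0006 + 0.0001) ≈ 3.849 × 0.1830 ≈ 0.704 μg/mL.

0.7 μg/mL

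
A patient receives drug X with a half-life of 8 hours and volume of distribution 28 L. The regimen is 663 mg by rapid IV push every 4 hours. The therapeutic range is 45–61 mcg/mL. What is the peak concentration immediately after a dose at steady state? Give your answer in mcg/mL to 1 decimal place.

k = ln2/t½ = ln2/8 ≈ 0.086643 h⁻¹; fraction remaining f = e^(−kτ) = e^(−0.086643×4) ≈ 0.7071.
At steady state, accumulation factor R = 1/(1 − e^(−kτ)) ≈ 3.4141.
Each bolus raises the concentration by D/Vd = 663/28 ≈ 23.679 mcg/mL.
Steady-state peak Cmax,ss = C₀·R ≈ 23.679 × 3.4141 ≈ 80.842 mcg/mL.
Peak 80.8 mcg/mL vs MTC 61 mcg/mL: exceeds toxic threshold.

80.8 mcg/mL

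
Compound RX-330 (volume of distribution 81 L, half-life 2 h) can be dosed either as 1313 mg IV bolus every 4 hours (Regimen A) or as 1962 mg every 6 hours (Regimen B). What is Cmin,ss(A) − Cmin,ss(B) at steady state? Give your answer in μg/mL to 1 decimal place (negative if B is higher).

1.9 μg/mL

Regimen A: f = (1/2)^(4/2) ≈ 0.2500; Cmin,ss = (1313/81)·f/(1−f) ≈ 5.403 μg/mL.
Regimen B: f = (1/2)^(6/2) ≈ 0.1250; Cmin,ss = (1962/81)·f/(1−f) ≈ 3.460 μg/mL.
Difference ≈ 5.403 − 3.460 ≈ 1.943 μg/mL.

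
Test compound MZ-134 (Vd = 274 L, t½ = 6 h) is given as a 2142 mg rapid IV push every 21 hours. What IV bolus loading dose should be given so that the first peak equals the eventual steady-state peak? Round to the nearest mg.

2350 mg

f = (1/2)^(21/6) ≈ 0.088388; accumulation ratio R = 1/(1−f) ≈ 1.09696.
Loading dose to hit Cmax,ss on first dose: D_load = D_maint·R ≈ 2142 × 1.09696 ≈ 2349.69 mg.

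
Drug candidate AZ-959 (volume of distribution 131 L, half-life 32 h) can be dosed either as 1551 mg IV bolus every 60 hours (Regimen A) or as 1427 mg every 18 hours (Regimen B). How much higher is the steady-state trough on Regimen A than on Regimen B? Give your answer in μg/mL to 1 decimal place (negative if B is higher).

-18.4 μg/mL

Regimen A: f = (1/2)^(60/32) ≈ 0.2726; Cmin,ss = (1551/131)·f/(1−f) ≈ 4.437 μg/mL.
Regimen B: f = (1/2)^(18/32) ≈ 0.6771; Cmin,ss = (1427/131)·f/(1−f) ≈ 22.842 μg/mL.
Difference ≈ 4.437 − 22.842 ≈ -18.405 μg/mL.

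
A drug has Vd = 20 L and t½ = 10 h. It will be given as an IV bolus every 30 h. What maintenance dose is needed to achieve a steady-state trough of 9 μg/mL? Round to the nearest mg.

τ/t½ = 30/10 ≈ 3, so f = (1/2)^(30/10) ≈ 0.125000.
Cmin,ss = (D/Vd)·f/(1−f), so D = Cmin,ss·Vd·(1−f)/f.
D = 9 × 20 × (1−f)/f ≈ 9 × 20 × 7.00000 ≈ 1260.00 mg.

1260 mg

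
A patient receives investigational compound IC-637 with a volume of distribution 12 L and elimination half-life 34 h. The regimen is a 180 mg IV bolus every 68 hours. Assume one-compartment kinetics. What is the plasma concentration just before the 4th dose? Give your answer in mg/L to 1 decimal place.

4.9 mg/L

f = (1/2)^(τ/t½) = (1/2)^(68/34) ≈ 0.2500.
C₀ = D/Vd = 180/12 ≈ 15.000 mg/L.
Before the 4th dose, 3 doses have been given. Superposition: Cmin = C₀·(f + f² + … + f^3).
≈ 15.000 × (0.2500 + 0.0625 + 0.0156) ≈ 15.000 × 0.3281 ≈ 4.921 mg/L.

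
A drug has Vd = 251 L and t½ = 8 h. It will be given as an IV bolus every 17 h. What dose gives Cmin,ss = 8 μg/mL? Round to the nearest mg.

6751 mg

τ/t½ = 17/8 ≈ 2.125, so f = (1/2)^(17/8) ≈ 0.229251.
Cmin,ss = (D/Vd)·f/(1−f), so D = Cmin,ss·Vd·(1−f)/f.
D = 8 × 251 × (1−f)/f ≈ 8 × 251 × 3.36203 ≈ 6750.96 mg.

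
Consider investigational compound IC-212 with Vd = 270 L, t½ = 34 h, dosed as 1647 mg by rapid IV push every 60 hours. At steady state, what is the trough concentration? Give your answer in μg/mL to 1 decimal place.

k = ln2/t½ = ln2/34 ≈ 0.020387 h⁻¹; fraction remaining f = e^(−kτ) = e^(−0.020387×60) ≈ 0.2943.
Accumulation ratio R = 1/(1 − f) ≈ 1/0.7057 ≈ 1.4170.
Single-dose peak C₀ = D/Vd = 1647/270 ≈ 6.100 μg/mL.
Cmax,ss = C₀/(1 − f) ≈ 6.100/0.7057 ≈ 8.644 μg/mL.
One interval later, Cmin,ss = Cmax,ss·e^(−kτ) ≈ 8.644 × 0.2943 ≈ 2.544 μg/mL.

2.5 μg/mL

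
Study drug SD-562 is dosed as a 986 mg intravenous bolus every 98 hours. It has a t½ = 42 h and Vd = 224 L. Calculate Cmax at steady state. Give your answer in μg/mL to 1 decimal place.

5.5 μg/mL

τ/t½ = 98/42 ≈ 2.3333, so fraction remaining f = (1/2)^(98/42) ≈ 0.1984.
At steady state, accumulation factor R = 1/(1 − e^(−kτ)) ≈ 1.2475.
Each bolus raises the concentration by D/Vd = 986/224 ≈ 4.402 μg/mL.
Steady-state peak Cmax,ss = C₀·R ≈ 4.402 × 1.2475 ≈ 5.491 μg/mL.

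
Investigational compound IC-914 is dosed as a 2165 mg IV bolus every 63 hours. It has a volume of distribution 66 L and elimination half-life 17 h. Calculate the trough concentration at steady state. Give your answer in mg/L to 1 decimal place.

Over one 63-h interval, 63/17 ≈ 3.7059 half-lives elapse, leaving f ≈ 0.0766 of each dose.
At steady state, accumulation factor R = 1/(1 − e^(−kτ)) ≈ 1.0830.
Each bolus raises the concentration by D/Vd = 2165/66 ≈ 32.803 mg/L.
Steady-state peak Cmax,ss = C₀·R ≈ 32.803 × 1.0830 ≈ 35.526 mg/L.
One interval later, Cmin,ss = Cmax,ss·e^(−kτ) ≈ 35.526 × 0.0766 ≈ 2.721 mg/L.

2.7 mg/L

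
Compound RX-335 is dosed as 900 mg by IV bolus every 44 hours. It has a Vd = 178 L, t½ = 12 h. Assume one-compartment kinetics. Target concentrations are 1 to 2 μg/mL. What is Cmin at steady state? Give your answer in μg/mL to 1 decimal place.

0.4 μg/mL

k = ln2/t½ = ln2/12 ≈ 0.057762 h⁻¹; fraction remaining f = e^(−kτ) = e^(−0.057762×44) ≈ 0.0787.
Single-dose peak C₀ = D/Vd = 900/178 ≈ 5.056 μg/mL.
Steady-state trough Cmin,ss = C₀·f/(1−f) ≈ 5.056 × 0.0787/0.9213 ≈ 0.432 μg/mL.
Trough 0.4 μg/mL vs MEC 1 μg/mL: subtherapeutic.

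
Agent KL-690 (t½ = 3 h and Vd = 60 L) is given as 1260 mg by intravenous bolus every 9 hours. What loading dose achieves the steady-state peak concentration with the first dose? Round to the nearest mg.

1440 mg

f = (1/2)^(9/3) ≈ 0.125000; accumulation ratio R = 1/(1−f) ≈ 1.14286.
Loading dose to hit Cmax,ss on first dose: D_load = D_maint·R ≈ 1260 × 1.14286 ≈ 1440.00 mg.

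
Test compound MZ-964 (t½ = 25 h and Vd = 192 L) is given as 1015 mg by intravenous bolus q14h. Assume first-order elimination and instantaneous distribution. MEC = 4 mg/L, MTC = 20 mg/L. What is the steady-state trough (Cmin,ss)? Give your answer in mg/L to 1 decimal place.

τ/t½ = 14/25 ≈ 0.56, so fraction remaining f = (1/2)^(14/25) ≈ 0.6783.
At steady state, accumulation factor R = 1/(1 − e^(−kτ)) ≈ 3.1085.
Each bolus raises the concentration by D/Vd = 1015/192 ≈ 5.286 mg/L.
Steady-state peak Cmax,ss = C₀·R ≈ 5.286 × 3.1085 ≈ 16.432 mg/L.
One interval later, Cmin,ss = Cmax,ss·e^(−kτ) ≈ 16.432 × 0.6783 ≈ 11.146 mg/L.
Trough 11.1 mg/L vs MEC 4 mg/L: adequate.

11.1 mg/L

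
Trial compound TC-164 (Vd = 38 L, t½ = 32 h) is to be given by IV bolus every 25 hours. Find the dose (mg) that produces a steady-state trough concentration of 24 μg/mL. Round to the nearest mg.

τ/t½ = 25/32 ≈ 0.78125, so f = (1/2)^(25/32) ≈ 0.581862.
Cmin,ss = (D/Vd)·f/(1−f), so D = Cmin,ss·Vd·(1−f)/f.
D = 24 × 38 × (1−f)/f ≈ 24 × 38 × 0.71862 ≈ 655.38 mg.

655 mg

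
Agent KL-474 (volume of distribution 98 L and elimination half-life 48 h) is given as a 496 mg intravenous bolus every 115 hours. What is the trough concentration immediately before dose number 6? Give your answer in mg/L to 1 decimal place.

f = (1/2)^(τ/t½) = (1/2)^(115/48) ≈ 0.1900.
C₀ = D/Vd = 496/98 ≈ 5.061 mg/L.
Before the 6th dose, 5 doses have been given. Superposition: Cmin = C₀·(f + f² + … + f^5).
≈ 5.061 × (0.1900 + 0.0361 + 0.0069 + 0.0013 + 0.0002) ≈ 5.061 × 0.2345 ≈ 1.187 mg/L.

1.2 mg/L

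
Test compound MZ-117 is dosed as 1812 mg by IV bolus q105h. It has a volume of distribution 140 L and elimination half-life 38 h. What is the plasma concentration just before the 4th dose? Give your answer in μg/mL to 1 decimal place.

2.2 μg/mL

f = (1/2)^(τ/t½) = (1/2)^(105/38) ≈ 0.1473.
C₀ = D/Vd = 1812/140 ≈ 12.943 μg/mL.
Before the 4th dose, 3 doses have been given. Superposition: Cmin = C₀·(f + f² + … + f^3).
≈ 12.943 × (0.1473 + 0.0217 + 0.0032) ≈ 12.943 × 0.1722 ≈ 2.229 μg/mL.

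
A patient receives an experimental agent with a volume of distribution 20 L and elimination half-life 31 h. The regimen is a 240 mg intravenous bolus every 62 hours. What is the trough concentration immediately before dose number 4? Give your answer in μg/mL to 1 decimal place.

3.9 μg/mL

f = (1/2)^(τ/t½) = (1/2)^(62/31) ≈ 0.2500.
C₀ = D/Vd = 240/20 ≈ 12.000 μg/mL.
Before the 4th dose, 3 doses have been given. Superposition: Cmin = C₀·(f + f² + … + f^3).
≈ 12.000 × (0.2500 + 0.0625 + 0.0156) ≈ 12.000 × 0.3281 ≈ 3.937 μg/mL.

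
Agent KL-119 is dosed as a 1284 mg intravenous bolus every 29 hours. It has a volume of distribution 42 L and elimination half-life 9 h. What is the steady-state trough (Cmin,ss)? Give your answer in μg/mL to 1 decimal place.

Over one 29-h interval, 29/9 ≈ 3.2222 half-lives elapse, leaving f ≈ 0.1072 of each dose.
At steady state, accumulation factor R = 1/(1 − e^(−kτ)) ≈ 1.1201.
Single-dose peak C₀ = D/Vd = 1284/42 ≈ 30.571 μg/mL.
Steady-state peak Cmax,ss = C₀·R ≈ 30.571 × 1.1201 ≈ 34.243 μg/mL.
Steady-state trough Cmin,ss = Cmax,ss·f ≈ 34.243 × 0.1072 ≈ 3.671 μg/mL.

3.7 μg/mL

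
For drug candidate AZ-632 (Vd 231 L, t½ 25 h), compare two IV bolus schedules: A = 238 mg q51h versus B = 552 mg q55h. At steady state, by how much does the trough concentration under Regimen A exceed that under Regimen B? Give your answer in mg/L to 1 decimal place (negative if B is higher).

Regimen A: f = (1/2)^(51/25) ≈ 0.2432; Cmin,ss = (238/231)·f/(1−f) ≈ 0.331 mg/L.
Regimen B: f = (1/2)^(55/25) ≈ 0.2176; Cmin,ss = (552/231)·f/(1−f) ≈ 0.665 mg/L.
Difference ≈ 0.331 − 0.665 ≈ -0.334 mg/L.

-0.3 mg/L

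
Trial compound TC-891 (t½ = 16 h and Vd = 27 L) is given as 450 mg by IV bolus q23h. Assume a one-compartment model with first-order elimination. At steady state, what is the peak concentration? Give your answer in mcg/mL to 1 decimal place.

26.4 mcg/mL

τ/t½ = 23/16 ≈ 1.4375, so fraction remaining f = (1/2)^(23/16) ≈ 0.3692.
Accumulation ratio R = 1/(1 − f) ≈ 1/0.6308 ≈ 1.5853.
Single-dose peak C₀ = D/Vd = 450/27 ≈ 16.667 mcg/mL.
Cmax,ss = C₀/(1 − f) ≈ 16.667/0.6308 ≈ 26.422 mcg/mL.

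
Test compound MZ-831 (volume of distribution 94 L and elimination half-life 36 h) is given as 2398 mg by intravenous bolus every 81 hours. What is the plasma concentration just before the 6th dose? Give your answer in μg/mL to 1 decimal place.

f = (1/2)^(τ/t½) = (1/2)^(81/36) ≈ 0.2102.
C₀ = D/Vd = 2398/94 ≈ 25.511 μg/mL.
Before the 6th dose, 5 doses have been given. Superposition: Cmin = C₀·(f + f² + … + f^5).
≈ 25.511 × (0.2102 + 0.0442 + 0.0093 + 0.0020 + 0.0004) ≈ 25.511 × 0.2661 ≈ 6.788 μg/mL.

6.8 μg/mL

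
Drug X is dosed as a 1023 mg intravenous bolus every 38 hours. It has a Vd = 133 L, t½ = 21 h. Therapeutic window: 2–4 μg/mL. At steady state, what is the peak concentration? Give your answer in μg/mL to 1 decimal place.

k = ln2/t½ = ln2/21 ≈ 0.033007 h⁻¹; fraction remaining f = e^(−kτ) = e^(−0.033007×38) ≈ 0.2853.
At steady state, accumulation factor R = 1/(1 − e^(−kτ)) ≈ 1.3992.
Single-dose peak C₀ = D/Vd = 1023/133 ≈ 7.692 μg/mL.
Steady-state peak Cmax,ss = C₀·R ≈ 7.692 × 1.3992 ≈ 10.763 μg/mL.
Peak 10.8 μg/mL vs MTC 4 μg/mL: exceeds toxic threshold.

10.8 μg/mL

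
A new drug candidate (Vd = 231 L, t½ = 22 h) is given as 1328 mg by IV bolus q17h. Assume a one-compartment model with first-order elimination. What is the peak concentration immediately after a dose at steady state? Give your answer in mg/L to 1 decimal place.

k = ln2/t½ = ln2/22 ≈ 0.031507 h⁻¹; fraction remaining f = e^(−kτ) = e^(−0.031507×17) ≈ 0.5853.
At steady state, accumulation factor R = 1/(1 − e^(−kτ)) ≈ 2.4114.
Single-dose peak C₀ = D/Vd = 1328/231 ≈ 5.749 mg/L.
Steady-state peak Cmax,ss = C₀·R ≈ 5.749 × 2.4114 ≈ 13.863 mg/L.

13.9 mg/L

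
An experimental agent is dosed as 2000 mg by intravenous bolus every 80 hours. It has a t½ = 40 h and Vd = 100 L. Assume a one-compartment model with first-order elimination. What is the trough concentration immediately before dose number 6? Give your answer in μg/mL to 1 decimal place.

f = (1/2)^(τ/t½) = (1/2)^(80/40) ≈ 0.2500.
C₀ = D/Vd = 2000/100 ≈ 20.000 μg/mL.
Before the 6th dose, 5 doses have been given. Superposition: Cmin = C₀·(f + f² + … + f^5).
≈ 20.000 × (0.2500 + 0.0625 + 0.0156 + 0.0039 + 0.0010) ≈ 20.000 × 0.3330 ≈ 6.660 μg/mL.

6.7 μg/mL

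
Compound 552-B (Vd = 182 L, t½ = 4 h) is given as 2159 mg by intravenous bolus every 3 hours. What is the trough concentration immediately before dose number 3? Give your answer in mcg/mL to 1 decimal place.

f = (1/2)^(τ/t½) = (1/2)^(3/4) ≈ 0.5946.
C₀ = D/Vd = 2159/182 ≈ 11.863 mcg/mL.
Before the 3rd dose, 2 doses have been given. Superposition: Cmin = C₀·(f + f²).
≈ 11.863 × (0.5946 + 0.3535) ≈ 11.863 × 0.9481 ≈ 11.247 mcg/mL.

11.2 mcg/mL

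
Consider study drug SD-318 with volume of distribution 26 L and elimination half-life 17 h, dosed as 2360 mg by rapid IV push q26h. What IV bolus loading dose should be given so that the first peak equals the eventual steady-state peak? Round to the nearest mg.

3611 mg

f = (1/2)^(26/17) ≈ 0.346419; accumulation ratio R = 1/(1−f) ≈ 1.53003.
Loading dose to hit Cmax,ss on first dose: D_load = D_maint·R ≈ 2360 × 1.53003 ≈ 3610.87 mg.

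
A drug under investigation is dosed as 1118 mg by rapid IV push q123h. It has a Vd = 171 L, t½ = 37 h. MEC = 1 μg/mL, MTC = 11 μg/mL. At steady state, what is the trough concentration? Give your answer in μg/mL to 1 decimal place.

0.7 μg/mL

τ/t½ = 123/37 ≈ 3.3243, so fraction remaining f = (1/2)^(123/37) ≈ 0.0998.
Accumulation ratio R = 1/(1 − f) ≈ 1/0.9002 ≈ 1.1109.
Each bolus raises the concentration by D/Vd = 1118/171 ≈ 6.538 μg/mL.
Steady-state peak Cmax,ss = C₀·R ≈ 6.538 × 1.1109 ≈ 7.263 μg/mL.
One interval later, Cmin,ss = Cmax,ss·e^(−kτ) ≈ 7.263 × 0.0998 ≈ 0.725 μg/mL.
Trough 0.7 μg/mL vs MEC 1 μg/mL: subtherapeutic.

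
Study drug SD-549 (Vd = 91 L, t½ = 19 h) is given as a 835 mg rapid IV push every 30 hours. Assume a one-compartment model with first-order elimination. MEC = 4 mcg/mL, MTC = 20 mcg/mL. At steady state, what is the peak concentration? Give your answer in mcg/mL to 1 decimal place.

k = ln2/t½ = ln2/19 ≈ 0.036481 h⁻¹; fraction remaining f = e^(−kτ) = e^(−0.036481×30) ≈ 0.3347.
Accumulation ratio R = 1/(1 − f) ≈ 1/0.6653 ≈ 1.5031.
Each bolus raises the concentration by D/Vd = 835/91 ≈ 9.176 mcg/mL.
Cmax,ss = C₀/(1 − f) ≈ 9.176/0.6653 ≈ 13.792 mcg/mL.
Peak 13.8 mcg/mL vs MTC 20 mcg/mL: below toxic threshold.

13.8 mcg/mL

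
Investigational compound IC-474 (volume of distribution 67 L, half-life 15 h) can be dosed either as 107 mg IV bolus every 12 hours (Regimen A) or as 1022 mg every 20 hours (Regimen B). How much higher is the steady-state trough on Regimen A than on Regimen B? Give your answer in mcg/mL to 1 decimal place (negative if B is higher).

-7.9 mcg/mL

Regimen A: f = (1/2)^(12/15) ≈ 0.5743; Cmin,ss = (107/67)·f/(1−f) ≈ 2.154 mcg/mL.
Regimen B: f = (1/2)^(20/15) ≈ 0.3969; Cmin,ss = (1022/67)·f/(1−f) ≈ 10.038 mcg/mL.
Difference ≈ 2.154 − 10.038 ≈ -7.884 mcg/mL.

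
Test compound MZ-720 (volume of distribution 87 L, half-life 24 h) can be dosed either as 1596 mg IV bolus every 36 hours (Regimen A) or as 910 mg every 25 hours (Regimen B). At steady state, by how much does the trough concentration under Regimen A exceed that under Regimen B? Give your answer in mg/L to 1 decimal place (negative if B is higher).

0.2 mg/L

Regimen A: f = (1/2)^(36/24) ≈ 0.3536; Cmin,ss = (1596/87)·f/(1−f) ≈ 10.035 mg/L.
Regimen B: f = (1/2)^(25/24) ≈ 0.4858; Cmin,ss = (910/87)·f/(1−f) ≈ 9.882 mg/L.
Difference ≈ 10.035 − 9.882 ≈ 0.153 mg/L.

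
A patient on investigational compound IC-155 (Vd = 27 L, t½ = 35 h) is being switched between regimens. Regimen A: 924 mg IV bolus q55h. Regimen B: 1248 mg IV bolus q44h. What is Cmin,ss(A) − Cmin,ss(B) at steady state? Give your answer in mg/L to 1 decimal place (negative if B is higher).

Regimen A: f = (1/2)^(55/35) ≈ 0.3365; Cmin,ss = (924/27)·f/(1−f) ≈ 17.356 mg/L.
Regimen B: f = (1/2)^(44/35) ≈ 0.4184; Cmin,ss = (1248/27)·f/(1−f) ≈ 33.252 mg/L.
Difference ≈ 17.356 − 33.252 ≈ -15.896 mg/L.

-15.9 mg/L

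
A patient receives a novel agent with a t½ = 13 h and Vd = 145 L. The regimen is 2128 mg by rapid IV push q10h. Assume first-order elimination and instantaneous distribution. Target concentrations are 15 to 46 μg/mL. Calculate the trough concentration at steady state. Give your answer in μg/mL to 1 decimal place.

20.8 μg/mL

Over one 10-h interval, 10/13 ≈ 0.76923 half-lives elapse, leaving f ≈ 0.5867 of each dose.
Single-dose peak C₀ = D/Vd = 2128/145 ≈ 14.676 μg/mL.
Steady-state trough Cmin,ss = C₀·f/(1−f) ≈ 14.676 × 0.5867/0.4133 ≈ 20.833 μg/mL.
Trough 20.8 μg/mL vs MEC 15 μg/mL: adequate.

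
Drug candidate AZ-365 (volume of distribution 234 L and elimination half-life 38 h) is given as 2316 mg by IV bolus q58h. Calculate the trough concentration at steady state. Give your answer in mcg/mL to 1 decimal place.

τ/t½ = 58/38 ≈ 1.5263, so fraction remaining f = (1/2)^(58/38) ≈ 0.3472.
Each bolus raises the concentration by D/Vd = 2316/234 ≈ 9.897 mcg/mL.
Steady-state trough Cmin,ss = C₀·f/(1−f) ≈ 9.897 × 0.3472/0.6528 ≈ 5.264 mcg/mL.

5.3 mcg/mL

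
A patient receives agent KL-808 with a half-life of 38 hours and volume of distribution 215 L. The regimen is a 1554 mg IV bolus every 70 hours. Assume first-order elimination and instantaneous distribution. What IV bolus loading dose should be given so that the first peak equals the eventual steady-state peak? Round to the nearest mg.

2155 mg

f = (1/2)^(70/38) ≈ 0.278914; accumulation ratio R = 1/(1−f) ≈ 1.38680.
Loading dose to hit Cmax,ss on first dose: D_load = D_maint·R ≈ 1554 × 1.38680 ≈ 2155.09 mg.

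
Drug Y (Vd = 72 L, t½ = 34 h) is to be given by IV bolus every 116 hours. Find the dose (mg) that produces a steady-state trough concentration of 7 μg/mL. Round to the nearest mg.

τ/t½ = 116/34 ≈ 3.4118, so f = (1/2)^(116/34) ≈ 0.093963.
Cmin,ss = (D/Vd)·f/(1−f), so D = Cmin,ss·Vd·(1−f)/f.
D = 7 × 72 × (1−f)/f ≈ 7 × 72 × 9.64249 ≈ 4859.81 mg.

4860 mg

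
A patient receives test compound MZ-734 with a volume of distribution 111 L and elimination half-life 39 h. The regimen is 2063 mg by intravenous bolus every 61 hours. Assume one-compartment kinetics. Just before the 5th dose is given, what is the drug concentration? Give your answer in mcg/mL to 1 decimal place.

9.4 mcg/mL

f = (1/2)^(τ/t½) = (1/2)^(61/39) ≈ 0.3382.
C₀ = D/Vd = 2063/111 ≈ 18.586 mcg/mL.
Before the 5th dose, 4 doses have been given. Superposition: Cmin = C₀·(f + f² + … + f^4).
≈ 18.586 × (0.3382 + 0.1144 + 0.0387 + 0.0131) ≈ 18.586 × 0.5044 ≈ 9.375 mcg/mL.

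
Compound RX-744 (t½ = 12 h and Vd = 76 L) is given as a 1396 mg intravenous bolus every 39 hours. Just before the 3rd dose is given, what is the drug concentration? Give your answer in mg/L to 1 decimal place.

f = (1/2)^(τ/t½) = (1/2)^(39/12) ≈ 0.1051.
C₀ = D/Vd = 1396/76 ≈ 18.368 mg/L.
Before the 3rd dose, 2 doses have been given. Superposition: Cmin = C₀·(f + f²).
≈ 18.368 × (0.1051 + 0.0110) ≈ 18.368 × 0.1161 ≈ 2.133 mg/L.

2.1 mg/L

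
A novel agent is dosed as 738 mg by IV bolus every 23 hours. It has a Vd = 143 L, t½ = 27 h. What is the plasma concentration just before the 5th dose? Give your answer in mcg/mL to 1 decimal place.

5.8 mcg/mL

f = (1/2)^(τ/t½) = (1/2)^(23/27) ≈ 0.5541.
C₀ = D/Vd = 738/143 ≈ 5.161 mcg/mL.
Before the 5th dose, 4 doses have been given. Superposition: Cmin = C₀·(f + f² + … + f^4).
≈ 5.161 × (0.5541 + 0.3070 + 0.1701 + 0.0943) ≈ 5.161 × 1.1255 ≈ 5.809 mcg/mL.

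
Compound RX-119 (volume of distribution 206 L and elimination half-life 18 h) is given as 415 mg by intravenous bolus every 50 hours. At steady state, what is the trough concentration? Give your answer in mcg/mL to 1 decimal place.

Over one 50-h interval, 50/18 ≈ 2.7778 half-lives elapse, leaving f ≈ 0.1458 of each dose.
Accumulation ratio R = 1/(1 − f) ≈ 1/0.8542 ≈ 1.1707.
Single-dose peak C₀ = D/Vd = 415/206 ≈ 2.015 mcg/mL.
Steady-state peak Cmax,ss = C₀·R ≈ 2.015 × 1.1707 ≈ 2.359 mcg/mL.
One interval later, Cmin,ss = Cmax,ss·e^(−kτ) ≈ 2.359 × 0.1458 ≈ 0.344 mcg/mL.

0.3 mcg/mL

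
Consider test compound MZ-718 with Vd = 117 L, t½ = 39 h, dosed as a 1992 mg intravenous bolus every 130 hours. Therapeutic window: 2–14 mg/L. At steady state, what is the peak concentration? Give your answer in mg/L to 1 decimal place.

τ/t½ = 130/39 ≈ 3.3333, so fraction remaining f = (1/2)^(130/39) ≈ 0.0992.
At steady state, accumulation factor R = 1/(1 − e^(−kτ)) ≈ 1.1101.
Each bolus raises the concentration by D/Vd = 1992/117 ≈ 17.026 mg/L.
Steady-state peak Cmax,ss = C₀·R ≈ 17.026 × 1.1101 ≈ 18.901 mg/L.
Peak 18.9 mg/L vs MTC 14 mg/L: exceeds toxic threshold.

18.9 mg/L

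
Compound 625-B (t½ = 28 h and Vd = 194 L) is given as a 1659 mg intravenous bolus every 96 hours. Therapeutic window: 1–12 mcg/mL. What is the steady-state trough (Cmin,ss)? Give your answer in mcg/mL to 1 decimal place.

0.9 mcg/mL

Over one 96-h interval, 96/28 ≈ 3.4286 half-lives elapse, leaving f ≈ 0.0929 of each dose.
Each bolus raises the concentration by D/Vd = 1659/194 ≈ 8.552 mcg/mL.
Steady-state trough Cmin,ss = C₀·f/(1−f) ≈ 8.552 × 0.0929/0.9071 ≈ 0.876 mcg/mL.
Trough 0.9 mcg/mL vs MEC 1 mcg/mL: subtherapeutic.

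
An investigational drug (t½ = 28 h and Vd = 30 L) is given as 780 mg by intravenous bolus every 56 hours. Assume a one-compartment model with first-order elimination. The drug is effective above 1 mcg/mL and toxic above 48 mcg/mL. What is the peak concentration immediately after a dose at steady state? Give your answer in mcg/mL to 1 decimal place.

34.7 mcg/mL

The dosing interval is 2 half-lives, so f = 2^(−2) = 0.25.
At steady state, R = 1/(1 − 0.25) = 4/3.
Single-dose peak C₀ = D/Vd = 780/30 = 26 mcg/mL.
Steady-state peak Cmax,ss = C₀·R = 26 × 4/3 ≈ 34.667 mcg/mL.
Peak 34.7 mcg/mL vs MTC 48 mcg/mL: below toxic threshold.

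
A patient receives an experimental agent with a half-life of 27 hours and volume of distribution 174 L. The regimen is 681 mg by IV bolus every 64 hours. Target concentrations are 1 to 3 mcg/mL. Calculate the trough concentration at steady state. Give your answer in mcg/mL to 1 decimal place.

Over one 64-h interval, 64/27 ≈ 2.3704 half-lives elapse, leaving f ≈ 0.1934 of each dose.
Accumulation ratio R = 1/(1 − f) ≈ 1/0.8066 ≈ 1.2398.
Each bolus raises the concentration by D/Vd = 681/174 ≈ 3.914 mcg/mL.
Steady-state peak Cmax,ss = C₀·R ≈ 3.914 × 1.2398 ≈ 4.853 mcg/mL.
Steady-state trough Cmin,ss = Cmax,ss·f ≈ 4.853 × 0.1934 ≈ 0.939 mcg/mL.
Trough 0.9 mcg/mL vs MEC 1 mcg/mL: subtherapeutic.

0.9 mcg/mL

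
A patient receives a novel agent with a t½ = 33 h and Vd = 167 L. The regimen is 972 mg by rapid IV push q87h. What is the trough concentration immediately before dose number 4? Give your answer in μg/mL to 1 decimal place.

1.1 μg/mL

f = (1/2)^(τ/t½) = (1/2)^(87/33) ≈ 0.1608.
C₀ = D/Vd = 972/167 ≈ 5.820 μg/mL.
Before the 4th dose, 3 doses have been given. Superposition: Cmin = C₀·(f + f² + … + f^3).
≈ 5.820 × (0.1608 + 0.0259 + 0.0042) ≈ 5.820 × 0.1909 ≈ 1.111 μg/mL.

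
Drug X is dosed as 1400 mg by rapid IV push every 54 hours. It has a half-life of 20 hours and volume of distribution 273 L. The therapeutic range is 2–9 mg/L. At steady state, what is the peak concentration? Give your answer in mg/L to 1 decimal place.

6.1 mg/L

Over one 54-h interval, 54/20 ≈ 2.7 half-lives elapse, leaving f ≈ 0.1539 of each dose.
At steady state, accumulation factor R = 1/(1 − e^(−kτ)) ≈ 1.1819.
Single-dose peak C₀ = D/Vd = 1400/273 ≈ 5.128 mg/L.
Cmax,ss = C₀/(1 − f) ≈ 5.128/0.8461 ≈ 6.061 mg/L.
Peak 6.1 mg/L vs MTC 9 mg/L: below toxic threshold.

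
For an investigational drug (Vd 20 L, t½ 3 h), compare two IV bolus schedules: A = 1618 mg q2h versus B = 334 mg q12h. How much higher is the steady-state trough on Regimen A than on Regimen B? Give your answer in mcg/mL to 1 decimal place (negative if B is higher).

Regimen A: f = (1/2)^(2/3) ≈ 0.6300; Cmin,ss = (1618/20)·f/(1−f) ≈ 137.749 mcg/mL.
Regimen B: f = (1/2)^(12/3) ≈ 0.0625; Cmin,ss = (334/20)·f/(1−f) ≈ 1.113 mcg/mL.
Difference ≈ 137.749 − 1.113 ≈ 136.636 mcg/mL.

136.6 mcg/mL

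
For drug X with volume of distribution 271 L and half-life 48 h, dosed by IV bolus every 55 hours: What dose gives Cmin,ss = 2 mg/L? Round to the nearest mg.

657 mg

τ/t½ = 55/48 ≈ 1.1458, so f = (1/2)^(55/48) ≈ 0.451929.
Cmin,ss = (D/Vd)·f/(1−f), so D = Cmin,ss·Vd·(1−f)/f.
D = 2 × 271 × (1−f)/f ≈ 2 × 271 × 1.21274 ≈ 657.31 mg.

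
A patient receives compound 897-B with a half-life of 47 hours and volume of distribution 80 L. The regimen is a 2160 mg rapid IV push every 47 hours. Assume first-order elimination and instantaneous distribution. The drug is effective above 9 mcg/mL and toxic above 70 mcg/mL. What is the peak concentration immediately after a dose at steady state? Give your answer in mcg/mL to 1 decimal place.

The dosing interval is 1 half-life, so f = 2^(−1) = 0.5.
At steady state, R = 1/(1 − 0.5) = 2/1.
Single-dose peak C₀ = D/Vd = 2160/80 = 27 mcg/mL.
Steady-state peak Cmax,ss = C₀·R = 27 × 2/1 ≈ 54.000 mcg/mL.
Peak 54.0 mcg/mL vs MTC 70 mcg/mL: below toxic threshold.

54.0 mcg/mL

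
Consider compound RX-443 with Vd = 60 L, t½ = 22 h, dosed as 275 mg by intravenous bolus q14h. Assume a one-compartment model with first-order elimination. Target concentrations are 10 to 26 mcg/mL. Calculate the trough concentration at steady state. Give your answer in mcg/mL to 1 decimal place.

8.3 mcg/mL

Over one 14-h interval, 14/22 ≈ 0.63636 half-lives elapse, leaving f ≈ 0.6433 of each dose.
At steady state, accumulation factor R = 1/(1 − e^(−kτ)) ≈ 2.8035.
Each bolus raises the concentration by D/Vd = 275/60 ≈ 4.583 mcg/mL.
Cmax,ss = C₀/(1 − f) ≈ 4.583/0.3567 ≈ 12.848 mcg/mL.
One interval later, Cmin,ss = Cmax,ss·e^(−kτ) ≈ 12.848 × 0.6433 ≈ 8.265 mcg/mL.
Trough 8.3 mcg/mL vs MEC 10 mcg/mL: subtherapeutic.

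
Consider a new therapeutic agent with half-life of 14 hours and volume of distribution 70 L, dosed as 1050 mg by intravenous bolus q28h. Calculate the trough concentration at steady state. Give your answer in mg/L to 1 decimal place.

5.0 mg/L

τ = 28 h = 2 half-lives, so f = (1/2)^2 = 0.25.
At steady state, R = 1/(1 − 0.25) = 4/3.
Single-dose peak C₀ = D/Vd = 1050/70 = 15 mg/L.
Steady-state peak Cmax,ss = C₀·R = 15 × 4/3 ≈ 20.000 mg/L.
Steady-state trough Cmin,ss = Cmax,ss·f ≈ 20.000 × 0.25 ≈ 5.000 mg/L.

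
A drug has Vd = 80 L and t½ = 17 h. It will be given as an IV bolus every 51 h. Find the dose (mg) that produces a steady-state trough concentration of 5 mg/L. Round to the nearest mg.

τ/t½ = 51/17 ≈ 3, so f = (1/2)^(51/17) ≈ 0.125000.
Cmin,ss = (D/Vd)·f/(1−f), so D = Cmin,ss·Vd·(1−f)/f.
D = 5 × 80 × (1−f)/f ≈ 5 × 80 × 7.00000 ≈ 2800.00 mg.

2800 mg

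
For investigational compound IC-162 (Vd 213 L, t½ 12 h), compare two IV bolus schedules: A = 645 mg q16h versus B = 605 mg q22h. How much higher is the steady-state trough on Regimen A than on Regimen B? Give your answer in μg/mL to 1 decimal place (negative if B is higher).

Regimen A: f = (1/2)^(16/12) ≈ 0.3969; Cmin,ss = (645/213)·f/(1−f) ≈ 1.993 μg/mL.
Regimen B: f = (1/2)^(22/12) ≈ 0.2806; Cmin,ss = (605/213)·f/(1−f) ≈ 1.108 μg/mL.
Difference ≈ 1.993 − 1.108 ≈ 0.885 μg/mL.

0.9 μg/mL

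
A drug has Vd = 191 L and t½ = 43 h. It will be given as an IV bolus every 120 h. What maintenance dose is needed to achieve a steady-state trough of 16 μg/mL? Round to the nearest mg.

τ/t½ = 120/43 ≈ 2.7907, so f = (1/2)^(120/43) ≈ 0.144516.
Cmin,ss = (D/Vd)·f/(1−f), so D = Cmin,ss·Vd·(1−f)/f.
D = 16 × 191 × (1−f)/f ≈ 16 × 191 × 5.91965 ≈ 18090.45 mg.

18090 mg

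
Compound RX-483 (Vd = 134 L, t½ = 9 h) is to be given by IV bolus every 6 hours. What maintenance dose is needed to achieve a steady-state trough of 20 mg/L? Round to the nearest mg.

1574 mg

τ/t½ = 6/9 ≈ 0.66667, so f = (1/2)^(6/9) ≈ 0.629961.
Cmin,ss = (D/Vd)·f/(1−f), so D = Cmin,ss·Vd·(1−f)/f.
D = 20 × 134 × (1−f)/f ≈ 20 × 134 × 0.58740 ≈ 1574.23 mg.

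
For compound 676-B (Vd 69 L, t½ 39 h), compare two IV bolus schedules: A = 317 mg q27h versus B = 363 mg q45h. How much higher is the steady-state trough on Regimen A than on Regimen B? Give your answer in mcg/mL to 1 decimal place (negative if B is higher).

Regimen A: f = (1/2)^(27/39) ≈ 0.6189; Cmin,ss = (317/69)·f/(1−f) ≈ 7.461 mcg/mL.
Regimen B: f = (1/2)^(45/39) ≈ 0.4494; Cmin,ss = (363/69)·f/(1−f) ≈ 4.294 mcg/mL.
Difference ≈ 7.461 − 4.294 ≈ 3.167 mcg/mL.

3.2 mcg/mL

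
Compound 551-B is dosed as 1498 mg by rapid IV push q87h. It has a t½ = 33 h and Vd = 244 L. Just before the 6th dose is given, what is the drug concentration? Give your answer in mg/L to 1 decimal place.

f = (1/2)^(τ/t½) = (1/2)^(87/33) ≈ 0.1608.
C₀ = D/Vd = 1498/244 ≈ 6.139 mg/L.
Before the 6th dose, 5 doses have been given. Superposition: Cmin = C₀·(f + f² + … + f^5).
≈ 6.139 × (0.1608 + 0.0259 + 0.0042 + 0.0007 + 0.0001) ≈ 6.139 × 0.1917 ≈ 1.177 mg/L.

1.2 mg/L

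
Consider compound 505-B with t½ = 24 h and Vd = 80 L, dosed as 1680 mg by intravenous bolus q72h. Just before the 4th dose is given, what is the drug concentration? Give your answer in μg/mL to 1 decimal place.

3.0 μg/mL

f = (1/2)^(τ/t½) = (1/2)^(72/24) ≈ 0.1250.
C₀ = D/Vd = 1680/80 ≈ 21.000 μg/mL.
Before the 4th dose, 3 doses have been given. Superposition: Cmin = C₀·(f + f² + … + f^3).
≈ 21.000 × (0.1250 + 0.0156 + 0.0020) ≈ 21.000 × 0.1426 ≈ 2.995 μg/mL.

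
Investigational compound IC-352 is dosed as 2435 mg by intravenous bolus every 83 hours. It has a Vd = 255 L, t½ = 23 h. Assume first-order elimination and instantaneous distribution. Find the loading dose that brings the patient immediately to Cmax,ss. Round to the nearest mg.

2652 mg

f = (1/2)^(83/23) ≈ 0.081974; accumulation ratio R = 1/(1−f) ≈ 1.08929.
Loading dose to hit Cmax,ss on first dose: D_load = D_maint·R ≈ 2435 × 1.08929 ≈ 2652.42 mg.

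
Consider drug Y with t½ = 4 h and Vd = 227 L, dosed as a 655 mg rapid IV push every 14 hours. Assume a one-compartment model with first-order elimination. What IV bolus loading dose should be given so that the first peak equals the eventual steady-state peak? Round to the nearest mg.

719 mg

f = (1/2)^(14/4) ≈ 0.088388; accumulation ratio R = 1/(1−f) ≈ 1.09696.
Loading dose to hit Cmax,ss on first dose: D_load = D_maint·R ≈ 655 × 1.09696 ≈ 718.51 mg.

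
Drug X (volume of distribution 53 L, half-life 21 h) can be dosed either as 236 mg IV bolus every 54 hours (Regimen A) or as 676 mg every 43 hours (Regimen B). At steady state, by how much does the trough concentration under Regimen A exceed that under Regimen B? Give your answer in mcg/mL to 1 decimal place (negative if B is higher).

Regimen A: f = (1/2)^(54/21) ≈ 0.1682; Cmin,ss = (236/53)·f/(1−f) ≈ 0.900 mcg/mL.
Regimen B: f = (1/2)^(43/21) ≈ 0.2419; Cmin,ss = (676/53)·f/(1−f) ≈ 4.070 mcg/mL.
Difference ≈ 0.900 − 4.070 ≈ -3.170 mcg/mL.

-3.2 mcg/mL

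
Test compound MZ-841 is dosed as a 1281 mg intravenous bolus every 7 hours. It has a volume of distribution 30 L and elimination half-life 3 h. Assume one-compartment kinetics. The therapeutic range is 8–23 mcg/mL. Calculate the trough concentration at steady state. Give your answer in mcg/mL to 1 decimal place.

τ/t½ = 7/3 ≈ 2.3333, so fraction remaining f = (1/2)^(7/3) ≈ 0.1984.
Single-dose peak C₀ = D/Vd = 1281/30 ≈ 42.700 mcg/mL.
Steady-state trough Cmin,ss = C₀·f/(1−f) ≈ 42.700 × 0.1984/0.8016 ≈ 10.568 mcg/mL.
Trough 10.6 mcg/mL vs MEC 8 mcg/mL: adequate.

10.6 mcg/mL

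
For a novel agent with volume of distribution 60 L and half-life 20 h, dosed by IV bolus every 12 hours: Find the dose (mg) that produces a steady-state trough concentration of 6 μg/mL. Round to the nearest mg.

τ/t½ = 12/20 ≈ 0.6, so f = (1/2)^(12/20) ≈ 0.659754.
Cmin,ss = (D/Vd)·f/(1−f), so D = Cmin,ss·Vd·(1−f)/f.
D = 6 × 60 × (1−f)/f ≈ 6 × 60 × 0.51572 ≈ 185.66 mg.

186 mg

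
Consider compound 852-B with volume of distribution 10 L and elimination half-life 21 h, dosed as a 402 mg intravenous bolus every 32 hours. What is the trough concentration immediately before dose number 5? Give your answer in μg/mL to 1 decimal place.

21.1 μg/mL

f = (1/2)^(τ/t½) = (1/2)^(32/21) ≈ 0.3478.
C₀ = D/Vd = 402/10 ≈ 40.200 μg/mL.
Before the 5th dose, 4 doses have been given. Superposition: Cmin = C₀·(f + f² + … + f^4).
≈ 40.200 × (0.3478 + 0.1210 + 0.0421 + 0.0146) ≈ 40.200 × 0.5255 ≈ 21.125 μg/mL.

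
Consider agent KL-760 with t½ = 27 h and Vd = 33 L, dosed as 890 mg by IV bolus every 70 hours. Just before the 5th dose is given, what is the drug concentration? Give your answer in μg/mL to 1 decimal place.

5.4 μg/mL

f = (1/2)^(τ/t½) = (1/2)^(70/27) ≈ 0.1658.
C₀ = D/Vd = 890/33 ≈ 26.970 μg/mL.
Before the 5th dose, 4 doses have been given. Superposition: Cmin = C₀·(f + f² + … + f^4).
≈ 26.970 × (0.1658 + 0.0275 + 0.0046 + 0.0008) ≈ 26.970 × 0.1987 ≈ 5.359 μg/mL.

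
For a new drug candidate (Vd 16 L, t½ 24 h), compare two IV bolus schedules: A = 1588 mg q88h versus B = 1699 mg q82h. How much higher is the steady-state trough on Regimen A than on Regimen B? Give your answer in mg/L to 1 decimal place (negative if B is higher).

Regimen A: f = (1/2)^(88/24) ≈ 0.0787; Cmin,ss = (1588/16)·f/(1−f) ≈ 8.478 mg/L.
Regimen B: f = (1/2)^(82/24) ≈ 0.0936; Cmin,ss = (1699/16)·f/(1−f) ≈ 10.966 mg/L.
Difference ≈ 8.478 − 10.966 ≈ -2.488 mg/L.

-2.5 mg/L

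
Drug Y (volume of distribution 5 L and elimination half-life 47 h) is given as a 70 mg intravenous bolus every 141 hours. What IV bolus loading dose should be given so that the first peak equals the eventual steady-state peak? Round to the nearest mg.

f = (1/2)^(141/47) ≈ 0.125000; accumulation ratio R = 1/(1−f) ≈ 1.14286.
Loading dose to hit Cmax,ss on first dose: D_load = D_maint·R ≈ 70 × 1.14286 ≈ 80.00 mg.

80 mg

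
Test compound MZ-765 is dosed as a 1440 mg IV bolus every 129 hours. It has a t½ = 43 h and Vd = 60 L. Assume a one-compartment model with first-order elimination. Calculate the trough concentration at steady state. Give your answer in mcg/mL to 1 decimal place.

3.4 mcg/mL

τ = 129 h = 3 half-lives, so f = (1/2)^3 = 0.125.
At steady state, R = 1/(1 − 0.125) = 8/7.
Single-dose peak C₀ = D/Vd = 1440/60 = 24 mcg/mL.
Steady-state peak Cmax,ss = C₀·R = 24 × 8/7 ≈ 27.429 mcg/mL.
Steady-state trough Cmin,ss = Cmax,ss·f ≈ 27.429 × 0.125 ≈ 3.429 mcg/mL.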